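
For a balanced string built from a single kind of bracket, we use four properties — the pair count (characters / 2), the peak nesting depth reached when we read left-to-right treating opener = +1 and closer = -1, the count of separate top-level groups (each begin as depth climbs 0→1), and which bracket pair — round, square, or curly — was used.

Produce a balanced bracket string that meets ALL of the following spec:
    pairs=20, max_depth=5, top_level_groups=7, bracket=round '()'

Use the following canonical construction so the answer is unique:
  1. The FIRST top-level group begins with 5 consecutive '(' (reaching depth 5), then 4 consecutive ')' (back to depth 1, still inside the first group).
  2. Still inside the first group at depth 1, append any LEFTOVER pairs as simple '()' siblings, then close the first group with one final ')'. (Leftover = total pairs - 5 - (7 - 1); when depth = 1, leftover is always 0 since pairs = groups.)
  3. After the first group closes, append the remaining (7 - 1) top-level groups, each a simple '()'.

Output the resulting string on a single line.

Spec: pairs=20 depth=5 groups=7
Leftover pairs = 20 - 5 - (7-1) = 9
First group: deep chain of depth 5 + 9 sibling pairs
Remaining 6 groups: simple '()' each

Answer: ((((())))()()()()()()()()())()()()()()()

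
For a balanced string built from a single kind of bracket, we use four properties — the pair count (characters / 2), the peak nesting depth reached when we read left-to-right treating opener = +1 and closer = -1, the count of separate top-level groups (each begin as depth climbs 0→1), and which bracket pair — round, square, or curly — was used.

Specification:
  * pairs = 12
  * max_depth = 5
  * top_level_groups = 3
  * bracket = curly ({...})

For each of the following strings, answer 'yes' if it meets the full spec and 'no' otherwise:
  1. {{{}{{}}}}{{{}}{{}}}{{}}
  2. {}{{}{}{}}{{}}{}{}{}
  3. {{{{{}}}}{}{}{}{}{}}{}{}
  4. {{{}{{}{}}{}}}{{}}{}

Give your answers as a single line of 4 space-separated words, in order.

Answer: no no yes no

Derivation:
String 1 '{{{}{{}}}}{{{}}{{}}}{{}}': depth seq [1 2 3 2 3 4 3 2 1 0 1 2 3 2 1 2 3 2 1 0 1 2 1 0]
  -> pairs=12 depth=4 groups=3 -> no
String 2 '{}{{}{}{}}{{}}{}{}{}': depth seq [1 0 1 2 1 2 1 2 1 0 1 2 1 0 1 0 1 0 1 0]
  -> pairs=10 depth=2 groups=6 -> no
String 3 '{{{{{}}}}{}{}{}{}{}}{}{}': depth seq [1 2 3 4 5 4 3 2 1 2 1 2 1 2 1 2 1 2 1 0 1 0 1 0]
  -> pairs=12 depth=5 groups=3 -> yes
String 4 '{{{}{{}{}}{}}}{{}}{}': depth seq [1 2 3 2 3 4 3 4 3 2 3 2 1 0 1 2 1 0 1 0]
  -> pairs=10 depth=4 groups=3 -> no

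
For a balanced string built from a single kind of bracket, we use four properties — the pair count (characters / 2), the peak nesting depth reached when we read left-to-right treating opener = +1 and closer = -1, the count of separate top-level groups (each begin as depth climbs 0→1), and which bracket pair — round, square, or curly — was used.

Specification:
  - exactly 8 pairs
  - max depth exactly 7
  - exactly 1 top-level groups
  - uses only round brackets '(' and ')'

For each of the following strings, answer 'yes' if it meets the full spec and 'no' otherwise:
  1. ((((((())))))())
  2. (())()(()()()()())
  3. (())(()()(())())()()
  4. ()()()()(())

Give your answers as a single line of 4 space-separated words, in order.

String 1 '((((((())))))())': depth seq [1 2 3 4 5 6 7 6 5 4 3 2 1 2 1 0]
  -> pairs=8 depth=7 groups=1 -> yes
String 2 '(())()(()()()()())': depth seq [1 2 1 0 1 0 1 2 1 2 1 2 1 2 1 2 1 0]
  -> pairs=9 depth=2 groups=3 -> no
String 3 '(())(()()(())())()()': depth seq [1 2 1 0 1 2 1 2 1 2 3 2 1 2 1 0 1 0 1 0]
  -> pairs=10 depth=3 groups=4 -> no
String 4 '()()()()(())': depth seq [1 0 1 0 1 0 1 0 1 2 1 0]
  -> pairs=6 depth=2 groups=5 -> no

Answer: yes no no no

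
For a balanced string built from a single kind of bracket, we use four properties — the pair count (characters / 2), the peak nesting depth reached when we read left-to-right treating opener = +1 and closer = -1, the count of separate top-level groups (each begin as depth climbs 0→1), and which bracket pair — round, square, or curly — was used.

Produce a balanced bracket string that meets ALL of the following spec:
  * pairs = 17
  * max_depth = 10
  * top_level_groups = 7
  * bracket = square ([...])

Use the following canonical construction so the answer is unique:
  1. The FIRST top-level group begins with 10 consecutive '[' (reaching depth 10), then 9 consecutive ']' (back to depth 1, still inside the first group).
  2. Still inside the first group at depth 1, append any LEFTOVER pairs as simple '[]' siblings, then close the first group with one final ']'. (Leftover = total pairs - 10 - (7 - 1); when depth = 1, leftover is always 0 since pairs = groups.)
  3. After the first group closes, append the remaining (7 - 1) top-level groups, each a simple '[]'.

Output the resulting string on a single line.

Spec: pairs=17 depth=10 groups=7
Leftover pairs = 17 - 10 - (7-1) = 1
First group: deep chain of depth 10 + 1 sibling pairs
Remaining 6 groups: simple '[]' each

Answer: [[[[[[[[[[]]]]]]]]][]][][][][][][]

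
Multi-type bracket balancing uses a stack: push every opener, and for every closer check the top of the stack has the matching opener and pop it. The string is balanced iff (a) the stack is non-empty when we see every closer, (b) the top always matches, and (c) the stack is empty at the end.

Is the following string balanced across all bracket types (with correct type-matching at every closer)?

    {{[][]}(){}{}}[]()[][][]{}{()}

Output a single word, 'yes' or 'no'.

pos 0: push '{'; stack = {
pos 1: push '{'; stack = {{
pos 2: push '['; stack = {{[
pos 3: ']' matches '['; pop; stack = {{
pos 4: push '['; stack = {{[
pos 5: ']' matches '['; pop; stack = {{
pos 6: '}' matches '{'; pop; stack = {
pos 7: push '('; stack = {(
pos 8: ')' matches '('; pop; stack = {
pos 9: push '{'; stack = {{
pos 10: '}' matches '{'; pop; stack = {
pos 11: push '{'; stack = {{
pos 12: '}' matches '{'; pop; stack = {
pos 13: '}' matches '{'; pop; stack = (empty)
pos 14: push '['; stack = [
pos 15: ']' matches '['; pop; stack = (empty)
pos 16: push '('; stack = (
pos 17: ')' matches '('; pop; stack = (empty)
pos 18: push '['; stack = [
pos 19: ']' matches '['; pop; stack = (empty)
pos 20: push '['; stack = [
pos 21: ']' matches '['; pop; stack = (empty)
pos 22: push '['; stack = [
pos 23: ']' matches '['; pop; stack = (empty)
pos 24: push '{'; stack = {
pos 25: '}' matches '{'; pop; stack = (empty)
pos 26: push '{'; stack = {
pos 27: push '('; stack = {(
pos 28: ')' matches '('; pop; stack = {
pos 29: '}' matches '{'; pop; stack = (empty)
end: stack empty → VALID
Verdict: properly nested → yes

Answer: yes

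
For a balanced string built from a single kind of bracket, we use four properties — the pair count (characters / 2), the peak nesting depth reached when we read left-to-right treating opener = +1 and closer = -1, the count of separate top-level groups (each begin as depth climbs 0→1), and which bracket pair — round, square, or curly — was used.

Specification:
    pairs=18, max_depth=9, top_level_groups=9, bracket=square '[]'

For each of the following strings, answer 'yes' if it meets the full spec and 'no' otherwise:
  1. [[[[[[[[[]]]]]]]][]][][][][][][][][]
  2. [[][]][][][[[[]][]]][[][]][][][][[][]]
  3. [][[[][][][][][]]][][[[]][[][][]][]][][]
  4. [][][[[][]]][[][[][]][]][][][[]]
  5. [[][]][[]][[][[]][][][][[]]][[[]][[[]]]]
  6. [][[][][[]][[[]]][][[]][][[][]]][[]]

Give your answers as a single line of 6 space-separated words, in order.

Answer: yes no no no no no

Derivation:
String 1 '[[[[[[[[[]]]]]]]][]][][][][][][][][]': depth seq [1 2 3 4 5 6 7 8 9 8 7 6 5 4 3 2 1 2 1 0 1 0 1 0 1 0 1 0 1 0 1 0 1 0 1 0]
  -> pairs=18 depth=9 groups=9 -> yes
String 2 '[[][]][][][[[[]][]]][[][]][][][][[][]]': depth seq [1 2 1 2 1 0 1 0 1 0 1 2 3 4 3 2 3 2 1 0 1 2 1 2 1 0 1 0 1 0 1 0 1 2 1 2 1 0]
  -> pairs=19 depth=4 groups=9 -> no
String 3 '[][[[][][][][][]]][][[[]][[][][]][]][][]': depth seq [1 0 1 2 3 2 3 2 3 2 3 2 3 2 3 2 1 0 1 0 1 2 3 2 1 2 3 2 3 2 3 2 1 2 1 0 1 0 1 0]
  -> pairs=20 depth=3 groups=6 -> no
String 4 '[][][[[][]]][[][[][]][]][][][[]]': depth seq [1 0 1 0 1 2 3 2 3 2 1 0 1 2 1 2 3 2 3 2 1 2 1 0 1 0 1 0 1 2 1 0]
  -> pairs=16 depth=3 groups=7 -> no
String 5 '[[][]][[]][[][[]][][][][[]]][[[]][[[]]]]': depth seq [1 2 1 2 1 0 1 2 1 0 1 2 1 2 3 2 1 2 1 2 1 2 1 2 3 2 1 0 1 2 3 2 1 2 3 4 3 2 1 0]
  -> pairs=20 depth=4 groups=4 -> no
String 6 '[][[][][[]][[[]]][][[]][][[][]]][[]]': depth seq [1 0 1 2 1 2 1 2 3 2 1 2 3 4 3 2 1 2 1 2 3 2 1 2 1 2 3 2 3 2 1 0 1 2 1 0]
  -> pairs=18 depth=4 groups=3 -> no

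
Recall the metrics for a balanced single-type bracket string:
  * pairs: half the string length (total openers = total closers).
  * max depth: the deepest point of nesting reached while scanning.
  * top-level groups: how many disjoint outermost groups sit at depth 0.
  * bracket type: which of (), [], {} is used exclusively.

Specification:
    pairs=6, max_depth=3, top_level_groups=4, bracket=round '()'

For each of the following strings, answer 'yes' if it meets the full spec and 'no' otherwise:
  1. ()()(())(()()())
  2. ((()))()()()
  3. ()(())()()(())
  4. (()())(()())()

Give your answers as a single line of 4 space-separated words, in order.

Answer: no yes no no

Derivation:
String 1 '()()(())(()()())': depth seq [1 0 1 0 1 2 1 0 1 2 1 2 1 2 1 0]
  -> pairs=8 depth=2 groups=4 -> no
String 2 '((()))()()()': depth seq [1 2 3 2 1 0 1 0 1 0 1 0]
  -> pairs=6 depth=3 groups=4 -> yes
String 3 '()(())()()(())': depth seq [1 0 1 2 1 0 1 0 1 0 1 2 1 0]
  -> pairs=7 depth=2 groups=5 -> no
String 4 '(()())(()())()': depth seq [1 2 1 2 1 0 1 2 1 2 1 0 1 0]
  -> pairs=7 depth=2 groups=3 -> no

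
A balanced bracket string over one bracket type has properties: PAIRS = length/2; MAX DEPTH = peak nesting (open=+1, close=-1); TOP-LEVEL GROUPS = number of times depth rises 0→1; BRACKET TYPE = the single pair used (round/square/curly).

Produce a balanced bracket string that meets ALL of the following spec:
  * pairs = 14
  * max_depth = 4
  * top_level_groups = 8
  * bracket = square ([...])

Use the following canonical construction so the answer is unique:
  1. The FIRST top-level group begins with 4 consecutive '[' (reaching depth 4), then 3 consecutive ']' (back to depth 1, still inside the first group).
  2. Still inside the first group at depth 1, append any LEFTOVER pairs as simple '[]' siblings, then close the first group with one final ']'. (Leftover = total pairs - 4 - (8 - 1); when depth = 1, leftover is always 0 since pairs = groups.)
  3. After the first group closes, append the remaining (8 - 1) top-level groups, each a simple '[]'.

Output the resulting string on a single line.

Answer: [[[[]]][][][]][][][][][][][]

Derivation:
Spec: pairs=14 depth=4 groups=8
Leftover pairs = 14 - 4 - (8-1) = 3
First group: deep chain of depth 4 + 3 sibling pairs
Remaining 7 groups: simple '[]' each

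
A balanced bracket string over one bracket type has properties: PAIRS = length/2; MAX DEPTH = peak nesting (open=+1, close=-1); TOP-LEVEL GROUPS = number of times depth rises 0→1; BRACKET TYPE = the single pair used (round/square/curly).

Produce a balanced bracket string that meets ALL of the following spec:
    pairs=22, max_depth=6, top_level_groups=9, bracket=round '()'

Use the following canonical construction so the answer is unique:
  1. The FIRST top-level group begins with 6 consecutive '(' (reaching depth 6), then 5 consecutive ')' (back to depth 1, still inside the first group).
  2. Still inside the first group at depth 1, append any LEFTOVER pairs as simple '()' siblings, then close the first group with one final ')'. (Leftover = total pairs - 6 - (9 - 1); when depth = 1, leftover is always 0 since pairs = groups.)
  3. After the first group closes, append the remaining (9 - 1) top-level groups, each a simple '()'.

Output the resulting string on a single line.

Answer: (((((()))))()()()()()()()())()()()()()()()()

Derivation:
Spec: pairs=22 depth=6 groups=9
Leftover pairs = 22 - 6 - (9-1) = 8
First group: deep chain of depth 6 + 8 sibling pairs
Remaining 8 groups: simple '()' each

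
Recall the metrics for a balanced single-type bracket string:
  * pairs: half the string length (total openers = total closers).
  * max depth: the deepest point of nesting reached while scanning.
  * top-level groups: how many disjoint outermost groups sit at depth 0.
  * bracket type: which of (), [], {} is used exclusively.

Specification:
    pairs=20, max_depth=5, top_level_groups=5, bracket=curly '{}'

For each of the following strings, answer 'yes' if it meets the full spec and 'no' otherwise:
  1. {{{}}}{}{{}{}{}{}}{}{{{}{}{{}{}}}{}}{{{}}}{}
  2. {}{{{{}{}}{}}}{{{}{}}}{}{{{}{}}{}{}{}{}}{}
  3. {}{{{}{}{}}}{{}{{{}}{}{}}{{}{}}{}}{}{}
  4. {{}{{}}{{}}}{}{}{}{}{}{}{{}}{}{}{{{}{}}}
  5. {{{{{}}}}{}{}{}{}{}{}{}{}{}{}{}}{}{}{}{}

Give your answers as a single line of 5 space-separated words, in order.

String 1 '{{{}}}{}{{}{}{}{}}{}{{{}{}{{}{}}}{}}{{{}}}{}': depth seq [1 2 3 2 1 0 1 0 1 2 1 2 1 2 1 2 1 0 1 0 1 2 3 2 3 2 3 4 3 4 3 2 1 2 1 0 1 2 3 2 1 0 1 0]
  -> pairs=22 depth=4 groups=7 -> no
String 2 '{}{{{{}{}}{}}}{{{}{}}}{}{{{}{}}{}{}{}{}}{}': depth seq [1 0 1 2 3 4 3 4 3 2 3 2 1 0 1 2 3 2 3 2 1 0 1 0 1 2 3 2 3 2 1 2 1 2 1 2 1 2 1 0 1 0]
  -> pairs=21 depth=4 groups=6 -> no
String 3 '{}{{{}{}{}}}{{}{{{}}{}{}}{{}{}}{}}{}{}': depth seq [1 0 1 2 3 2 3 2 3 2 1 0 1 2 1 2 3 4 3 2 3 2 3 2 1 2 3 2 3 2 1 2 1 0 1 0 1 0]
  -> pairs=19 depth=4 groups=5 -> no
String 4 '{{}{{}}{{}}}{}{}{}{}{}{}{{}}{}{}{{{}{}}}': depth seq [1 2 1 2 3 2 1 2 3 2 1 0 1 0 1 0 1 0 1 0 1 0 1 0 1 2 1 0 1 0 1 0 1 2 3 2 3 2 1 0]
  -> pairs=20 depth=3 groups=11 -> no
String 5 '{{{{{}}}}{}{}{}{}{}{}{}{}{}{}{}}{}{}{}{}': depth seq [1 2 3 4 5 4 3 2 1 2 1 2 1 2 1 2 1 2 1 2 1 2 1 2 1 2 1 2 1 2 1 0 1 0 1 0 1 0 1 0]
  -> pairs=20 depth=5 groups=5 -> yes

Answer: no no no no yes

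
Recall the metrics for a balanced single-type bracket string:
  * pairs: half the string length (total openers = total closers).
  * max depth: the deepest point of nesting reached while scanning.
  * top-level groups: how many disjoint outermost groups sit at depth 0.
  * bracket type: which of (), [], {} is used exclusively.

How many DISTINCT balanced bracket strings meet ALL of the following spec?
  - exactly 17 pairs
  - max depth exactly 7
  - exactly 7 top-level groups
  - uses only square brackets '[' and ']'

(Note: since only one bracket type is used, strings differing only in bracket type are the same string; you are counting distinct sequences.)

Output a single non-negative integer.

Spec: pairs=17 depth=7 groups=7
Count(depth <= 7) = 2173353
Count(depth <= 6) = 2116660
Count(depth == 7) = 2173353 - 2116660 = 56693

Answer: 56693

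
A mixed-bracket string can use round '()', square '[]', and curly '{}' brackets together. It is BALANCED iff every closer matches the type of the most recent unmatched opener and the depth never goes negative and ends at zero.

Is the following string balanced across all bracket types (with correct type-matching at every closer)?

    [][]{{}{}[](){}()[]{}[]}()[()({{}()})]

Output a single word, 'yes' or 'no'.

Answer: yes

Derivation:
pos 0: push '['; stack = [
pos 1: ']' matches '['; pop; stack = (empty)
pos 2: push '['; stack = [
pos 3: ']' matches '['; pop; stack = (empty)
pos 4: push '{'; stack = {
pos 5: push '{'; stack = {{
pos 6: '}' matches '{'; pop; stack = {
pos 7: push '{'; stack = {{
pos 8: '}' matches '{'; pop; stack = {
pos 9: push '['; stack = {[
pos 10: ']' matches '['; pop; stack = {
pos 11: push '('; stack = {(
pos 12: ')' matches '('; pop; stack = {
pos 13: push '{'; stack = {{
pos 14: '}' matches '{'; pop; stack = {
pos 15: push '('; stack = {(
pos 16: ')' matches '('; pop; stack = {
pos 17: push '['; stack = {[
pos 18: ']' matches '['; pop; stack = {
pos 19: push '{'; stack = {{
pos 20: '}' matches '{'; pop; stack = {
pos 21: push '['; stack = {[
pos 22: ']' matches '['; pop; stack = {
pos 23: '}' matches '{'; pop; stack = (empty)
pos 24: push '('; stack = (
pos 25: ')' matches '('; pop; stack = (empty)
pos 26: push '['; stack = [
pos 27: push '('; stack = [(
pos 28: ')' matches '('; pop; stack = [
pos 29: push '('; stack = [(
pos 30: push '{'; stack = [({
pos 31: push '{'; stack = [({{
pos 32: '}' matches '{'; pop; stack = [({
pos 33: push '('; stack = [({(
pos 34: ')' matches '('; pop; stack = [({
pos 35: '}' matches '{'; pop; stack = [(
pos 36: ')' matches '('; pop; stack = [
pos 37: ']' matches '['; pop; stack = (empty)
end: stack empty → VALID
Verdict: properly nested → yes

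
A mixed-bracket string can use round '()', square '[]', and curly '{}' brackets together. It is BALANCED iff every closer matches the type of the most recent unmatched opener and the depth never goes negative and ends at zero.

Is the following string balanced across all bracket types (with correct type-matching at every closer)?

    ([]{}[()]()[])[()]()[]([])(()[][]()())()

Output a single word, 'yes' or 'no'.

pos 0: push '('; stack = (
pos 1: push '['; stack = ([
pos 2: ']' matches '['; pop; stack = (
pos 3: push '{'; stack = ({
pos 4: '}' matches '{'; pop; stack = (
pos 5: push '['; stack = ([
pos 6: push '('; stack = ([(
pos 7: ')' matches '('; pop; stack = ([
pos 8: ']' matches '['; pop; stack = (
pos 9: push '('; stack = ((
pos 10: ')' matches '('; pop; stack = (
pos 11: push '['; stack = ([
pos 12: ']' matches '['; pop; stack = (
pos 13: ')' matches '('; pop; stack = (empty)
pos 14: push '['; stack = [
pos 15: push '('; stack = [(
pos 16: ')' matches '('; pop; stack = [
pos 17: ']' matches '['; pop; stack = (empty)
pos 18: push '('; stack = (
pos 19: ')' matches '('; pop; stack = (empty)
pos 20: push '['; stack = [
pos 21: ']' matches '['; pop; stack = (empty)
pos 22: push '('; stack = (
pos 23: push '['; stack = ([
pos 24: ']' matches '['; pop; stack = (
pos 25: ')' matches '('; pop; stack = (empty)
pos 26: push '('; stack = (
pos 27: push '('; stack = ((
pos 28: ')' matches '('; pop; stack = (
pos 29: push '['; stack = ([
pos 30: ']' matches '['; pop; stack = (
pos 31: push '['; stack = ([
pos 32: ']' matches '['; pop; stack = (
pos 33: push '('; stack = ((
pos 34: ')' matches '('; pop; stack = (
pos 35: push '('; stack = ((
pos 36: ')' matches '('; pop; stack = (
pos 37: ')' matches '('; pop; stack = (empty)
pos 38: push '('; stack = (
pos 39: ')' matches '('; pop; stack = (empty)
end: stack empty → VALID
Verdict: properly nested → yes

Answer: yes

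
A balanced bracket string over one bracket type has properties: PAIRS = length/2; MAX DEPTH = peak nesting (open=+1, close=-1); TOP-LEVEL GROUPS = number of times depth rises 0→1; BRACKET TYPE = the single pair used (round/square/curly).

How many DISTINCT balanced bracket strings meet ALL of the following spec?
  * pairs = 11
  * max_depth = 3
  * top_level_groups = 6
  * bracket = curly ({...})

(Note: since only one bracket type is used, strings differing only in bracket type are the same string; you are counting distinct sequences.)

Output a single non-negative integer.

Answer: 930

Derivation:
Spec: pairs=11 depth=3 groups=6
Count(depth <= 3) = 1182
Count(depth <= 2) = 252
Count(depth == 3) = 1182 - 252 = 930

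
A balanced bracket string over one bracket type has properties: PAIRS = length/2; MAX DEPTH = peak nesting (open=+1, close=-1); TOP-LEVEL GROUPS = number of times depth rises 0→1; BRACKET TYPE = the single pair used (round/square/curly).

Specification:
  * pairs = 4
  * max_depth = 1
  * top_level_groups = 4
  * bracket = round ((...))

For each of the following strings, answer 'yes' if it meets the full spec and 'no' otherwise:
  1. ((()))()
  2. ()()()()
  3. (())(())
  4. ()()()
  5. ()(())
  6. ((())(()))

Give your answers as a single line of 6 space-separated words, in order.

Answer: no yes no no no no

Derivation:
String 1 '((()))()': depth seq [1 2 3 2 1 0 1 0]
  -> pairs=4 depth=3 groups=2 -> no
String 2 '()()()()': depth seq [1 0 1 0 1 0 1 0]
  -> pairs=4 depth=1 groups=4 -> yes
String 3 '(())(())': depth seq [1 2 1 0 1 2 1 0]
  -> pairs=4 depth=2 groups=2 -> no
String 4 '()()()': depth seq [1 0 1 0 1 0]
  -> pairs=3 depth=1 groups=3 -> no
String 5 '()(())': depth seq [1 0 1 2 1 0]
  -> pairs=3 depth=2 groups=2 -> no
String 6 '((())(()))': depth seq [1 2 3 2 1 2 3 2 1 0]
  -> pairs=5 depth=3 groups=1 -> no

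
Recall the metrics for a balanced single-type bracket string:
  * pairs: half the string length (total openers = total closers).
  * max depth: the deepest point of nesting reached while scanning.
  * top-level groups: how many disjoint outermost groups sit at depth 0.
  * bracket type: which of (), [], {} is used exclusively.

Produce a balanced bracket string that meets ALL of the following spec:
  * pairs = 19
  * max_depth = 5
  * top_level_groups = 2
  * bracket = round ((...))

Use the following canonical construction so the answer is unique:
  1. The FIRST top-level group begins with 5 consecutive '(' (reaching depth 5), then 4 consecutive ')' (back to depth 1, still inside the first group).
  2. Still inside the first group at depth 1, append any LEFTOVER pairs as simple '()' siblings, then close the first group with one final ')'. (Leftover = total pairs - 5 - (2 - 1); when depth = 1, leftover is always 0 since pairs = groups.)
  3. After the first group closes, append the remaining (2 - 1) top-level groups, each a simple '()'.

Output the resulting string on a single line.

Spec: pairs=19 depth=5 groups=2
Leftover pairs = 19 - 5 - (2-1) = 13
First group: deep chain of depth 5 + 13 sibling pairs
Remaining 1 groups: simple '()' each

Answer: ((((())))()()()()()()()()()()()()())()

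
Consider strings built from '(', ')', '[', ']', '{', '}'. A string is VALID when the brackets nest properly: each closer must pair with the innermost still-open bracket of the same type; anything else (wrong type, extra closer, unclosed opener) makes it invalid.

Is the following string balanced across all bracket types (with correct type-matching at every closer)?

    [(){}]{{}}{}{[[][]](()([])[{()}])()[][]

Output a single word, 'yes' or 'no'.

pos 0: push '['; stack = [
pos 1: push '('; stack = [(
pos 2: ')' matches '('; pop; stack = [
pos 3: push '{'; stack = [{
pos 4: '}' matches '{'; pop; stack = [
pos 5: ']' matches '['; pop; stack = (empty)
pos 6: push '{'; stack = {
pos 7: push '{'; stack = {{
pos 8: '}' matches '{'; pop; stack = {
pos 9: '}' matches '{'; pop; stack = (empty)
pos 10: push '{'; stack = {
pos 11: '}' matches '{'; pop; stack = (empty)
pos 12: push '{'; stack = {
pos 13: push '['; stack = {[
pos 14: push '['; stack = {[[
pos 15: ']' matches '['; pop; stack = {[
pos 16: push '['; stack = {[[
pos 17: ']' matches '['; pop; stack = {[
pos 18: ']' matches '['; pop; stack = {
pos 19: push '('; stack = {(
pos 20: push '('; stack = {((
pos 21: ')' matches '('; pop; stack = {(
pos 22: push '('; stack = {((
pos 23: push '['; stack = {(([
pos 24: ']' matches '['; pop; stack = {((
pos 25: ')' matches '('; pop; stack = {(
pos 26: push '['; stack = {([
pos 27: push '{'; stack = {([{
pos 28: push '('; stack = {([{(
pos 29: ')' matches '('; pop; stack = {([{
pos 30: '}' matches '{'; pop; stack = {([
pos 31: ']' matches '['; pop; stack = {(
pos 32: ')' matches '('; pop; stack = {
pos 33: push '('; stack = {(
pos 34: ')' matches '('; pop; stack = {
pos 35: push '['; stack = {[
pos 36: ']' matches '['; pop; stack = {
pos 37: push '['; stack = {[
pos 38: ']' matches '['; pop; stack = {
end: stack still non-empty ({) → INVALID
Verdict: unclosed openers at end: { → no

Answer: no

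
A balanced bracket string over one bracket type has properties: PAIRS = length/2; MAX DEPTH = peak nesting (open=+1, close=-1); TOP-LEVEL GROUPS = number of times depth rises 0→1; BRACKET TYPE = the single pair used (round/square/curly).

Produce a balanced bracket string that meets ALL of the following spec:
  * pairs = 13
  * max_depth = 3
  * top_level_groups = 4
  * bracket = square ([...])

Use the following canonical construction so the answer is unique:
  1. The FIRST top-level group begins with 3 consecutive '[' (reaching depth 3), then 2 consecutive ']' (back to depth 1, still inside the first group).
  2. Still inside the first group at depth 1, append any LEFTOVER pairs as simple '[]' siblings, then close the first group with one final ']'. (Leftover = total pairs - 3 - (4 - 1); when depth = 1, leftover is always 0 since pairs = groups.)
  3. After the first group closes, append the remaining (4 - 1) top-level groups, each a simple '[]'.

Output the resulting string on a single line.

Answer: [[[]][][][][][][][]][][][]

Derivation:
Spec: pairs=13 depth=3 groups=4
Leftover pairs = 13 - 3 - (4-1) = 7
First group: deep chain of depth 3 + 7 sibling pairs
Remaining 3 groups: simple '[]' each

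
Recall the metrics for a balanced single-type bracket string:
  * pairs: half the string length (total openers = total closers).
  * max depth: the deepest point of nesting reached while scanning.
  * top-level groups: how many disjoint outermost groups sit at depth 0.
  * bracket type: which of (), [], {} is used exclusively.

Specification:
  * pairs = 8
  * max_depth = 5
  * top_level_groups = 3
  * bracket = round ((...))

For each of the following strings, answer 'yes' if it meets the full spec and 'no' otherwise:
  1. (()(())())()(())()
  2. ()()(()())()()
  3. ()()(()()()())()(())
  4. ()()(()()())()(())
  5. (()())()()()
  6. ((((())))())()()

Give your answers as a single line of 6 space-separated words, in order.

String 1 '(()(())())()(())()': depth seq [1 2 1 2 3 2 1 2 1 0 1 0 1 2 1 0 1 0]
  -> pairs=9 depth=3 groups=4 -> no
String 2 '()()(()())()()': depth seq [1 0 1 0 1 2 1 2 1 0 1 0 1 0]
  -> pairs=7 depth=2 groups=5 -> no
String 3 '()()(()()()())()(())': depth seq [1 0 1 0 1 2 1 2 1 2 1 2 1 0 1 0 1 2 1 0]
  -> pairs=10 depth=2 groups=5 -> no
String 4 '()()(()()())()(())': depth seq [1 0 1 0 1 2 1 2 1 2 1 0 1 0 1 2 1 0]
  -> pairs=9 depth=2 groups=5 -> no
String 5 '(()())()()()': depth seq [1 2 1 2 1 0 1 0 1 0 1 0]
  -> pairs=6 depth=2 groups=4 -> no
String 6 '((((())))())()()': depth seq [1 2 3 4 5 4 3 2 1 2 1 0 1 0 1 0]
  -> pairs=8 depth=5 groups=3 -> yes

Answer: no no no no no yes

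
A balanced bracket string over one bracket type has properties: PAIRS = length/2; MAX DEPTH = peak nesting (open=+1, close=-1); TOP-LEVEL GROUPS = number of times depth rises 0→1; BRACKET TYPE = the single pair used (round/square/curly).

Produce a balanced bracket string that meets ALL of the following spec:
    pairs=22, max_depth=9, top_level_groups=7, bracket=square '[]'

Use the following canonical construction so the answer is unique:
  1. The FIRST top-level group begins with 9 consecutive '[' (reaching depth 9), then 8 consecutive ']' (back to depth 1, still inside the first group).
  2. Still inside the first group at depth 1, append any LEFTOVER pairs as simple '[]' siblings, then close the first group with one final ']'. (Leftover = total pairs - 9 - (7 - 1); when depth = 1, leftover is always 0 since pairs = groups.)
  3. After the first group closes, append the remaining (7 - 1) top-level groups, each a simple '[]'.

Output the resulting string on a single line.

Spec: pairs=22 depth=9 groups=7
Leftover pairs = 22 - 9 - (7-1) = 7
First group: deep chain of depth 9 + 7 sibling pairs
Remaining 6 groups: simple '[]' each

Answer: [[[[[[[[[]]]]]]]][][][][][][][]][][][][][][]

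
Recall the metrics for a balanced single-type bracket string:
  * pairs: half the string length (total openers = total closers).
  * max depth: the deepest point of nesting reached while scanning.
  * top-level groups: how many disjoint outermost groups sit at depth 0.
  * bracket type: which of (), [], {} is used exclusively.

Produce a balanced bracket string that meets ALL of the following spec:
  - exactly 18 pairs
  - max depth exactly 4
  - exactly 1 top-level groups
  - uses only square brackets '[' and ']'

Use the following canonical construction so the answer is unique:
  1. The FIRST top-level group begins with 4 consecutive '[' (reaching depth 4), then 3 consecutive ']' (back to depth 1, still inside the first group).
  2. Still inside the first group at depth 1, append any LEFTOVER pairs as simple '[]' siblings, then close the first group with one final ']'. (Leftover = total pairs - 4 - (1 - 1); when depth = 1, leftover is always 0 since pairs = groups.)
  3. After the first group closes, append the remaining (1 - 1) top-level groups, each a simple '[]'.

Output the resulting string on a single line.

Spec: pairs=18 depth=4 groups=1
Leftover pairs = 18 - 4 - (1-1) = 14
First group: deep chain of depth 4 + 14 sibling pairs
Remaining 0 groups: simple '[]' each

Answer: [[[[]]][][][][][][][][][][][][][][]]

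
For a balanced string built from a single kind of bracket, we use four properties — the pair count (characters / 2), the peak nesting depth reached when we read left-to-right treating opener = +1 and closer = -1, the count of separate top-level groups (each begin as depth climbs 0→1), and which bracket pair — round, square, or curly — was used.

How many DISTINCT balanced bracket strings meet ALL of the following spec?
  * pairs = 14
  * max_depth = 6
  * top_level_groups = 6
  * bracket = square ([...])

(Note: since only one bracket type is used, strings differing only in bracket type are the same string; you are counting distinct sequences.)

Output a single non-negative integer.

Spec: pairs=14 depth=6 groups=6
Count(depth <= 6) = 86196
Count(depth <= 5) = 81624
Count(depth == 6) = 86196 - 81624 = 4572

Answer: 4572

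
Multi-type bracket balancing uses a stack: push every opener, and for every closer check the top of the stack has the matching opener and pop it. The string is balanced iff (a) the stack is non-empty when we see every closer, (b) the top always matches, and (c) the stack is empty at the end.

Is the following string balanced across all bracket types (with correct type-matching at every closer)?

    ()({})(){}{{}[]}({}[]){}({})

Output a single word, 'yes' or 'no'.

Answer: yes

Derivation:
pos 0: push '('; stack = (
pos 1: ')' matches '('; pop; stack = (empty)
pos 2: push '('; stack = (
pos 3: push '{'; stack = ({
pos 4: '}' matches '{'; pop; stack = (
pos 5: ')' matches '('; pop; stack = (empty)
pos 6: push '('; stack = (
pos 7: ')' matches '('; pop; stack = (empty)
pos 8: push '{'; stack = {
pos 9: '}' matches '{'; pop; stack = (empty)
pos 10: push '{'; stack = {
pos 11: push '{'; stack = {{
pos 12: '}' matches '{'; pop; stack = {
pos 13: push '['; stack = {[
pos 14: ']' matches '['; pop; stack = {
pos 15: '}' matches '{'; pop; stack = (empty)
pos 16: push '('; stack = (
pos 17: push '{'; stack = ({
pos 18: '}' matches '{'; pop; stack = (
pos 19: push '['; stack = ([
pos 20: ']' matches '['; pop; stack = (
pos 21: ')' matches '('; pop; stack = (empty)
pos 22: push '{'; stack = {
pos 23: '}' matches '{'; pop; stack = (empty)
pos 24: push '('; stack = (
pos 25: push '{'; stack = ({
pos 26: '}' matches '{'; pop; stack = (
pos 27: ')' matches '('; pop; stack = (empty)
end: stack empty → VALID
Verdict: properly nested → yes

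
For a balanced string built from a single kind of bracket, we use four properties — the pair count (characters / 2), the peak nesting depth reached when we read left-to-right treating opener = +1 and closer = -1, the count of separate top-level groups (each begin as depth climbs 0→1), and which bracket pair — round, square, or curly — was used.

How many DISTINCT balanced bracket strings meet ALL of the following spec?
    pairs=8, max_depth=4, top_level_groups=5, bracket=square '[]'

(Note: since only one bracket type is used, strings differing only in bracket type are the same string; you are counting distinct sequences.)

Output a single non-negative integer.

Spec: pairs=8 depth=4 groups=5
Count(depth <= 4) = 75
Count(depth <= 3) = 70
Count(depth == 4) = 75 - 70 = 5

Answer: 5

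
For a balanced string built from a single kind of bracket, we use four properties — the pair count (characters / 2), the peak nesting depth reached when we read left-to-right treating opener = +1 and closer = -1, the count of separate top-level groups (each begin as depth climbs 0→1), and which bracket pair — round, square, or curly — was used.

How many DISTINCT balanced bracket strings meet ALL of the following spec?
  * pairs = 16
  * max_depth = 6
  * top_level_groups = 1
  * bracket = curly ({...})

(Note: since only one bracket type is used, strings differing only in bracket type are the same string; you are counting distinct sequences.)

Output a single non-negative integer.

Spec: pairs=16 depth=6 groups=1
Count(depth <= 6) = 5057369
Count(depth <= 5) = 2391485
Count(depth == 6) = 5057369 - 2391485 = 2665884

Answer: 2665884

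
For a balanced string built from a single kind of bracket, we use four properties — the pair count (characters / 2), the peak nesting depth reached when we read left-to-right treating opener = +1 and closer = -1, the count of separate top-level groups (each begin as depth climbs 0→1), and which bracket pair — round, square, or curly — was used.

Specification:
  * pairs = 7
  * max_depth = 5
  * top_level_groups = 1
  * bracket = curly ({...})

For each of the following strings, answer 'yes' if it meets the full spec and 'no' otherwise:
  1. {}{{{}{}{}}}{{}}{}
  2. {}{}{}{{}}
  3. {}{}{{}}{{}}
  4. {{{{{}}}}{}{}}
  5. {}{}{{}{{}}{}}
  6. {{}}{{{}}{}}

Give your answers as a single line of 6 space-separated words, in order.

Answer: no no no yes no no

Derivation:
String 1 '{}{{{}{}{}}}{{}}{}': depth seq [1 0 1 2 3 2 3 2 3 2 1 0 1 2 1 0 1 0]
  -> pairs=9 depth=3 groups=4 -> no
String 2 '{}{}{}{{}}': depth seq [1 0 1 0 1 0 1 2 1 0]
  -> pairs=5 depth=2 groups=4 -> no
String 3 '{}{}{{}}{{}}': depth seq [1 0 1 0 1 2 1 0 1 2 1 0]
  -> pairs=6 depth=2 groups=4 -> no
String 4 '{{{{{}}}}{}{}}': depth seq [1 2 3 4 5 4 3 2 1 2 1 2 1 0]
  -> pairs=7 depth=5 groups=1 -> yes
String 5 '{}{}{{}{{}}{}}': depth seq [1 0 1 0 1 2 1 2 3 2 1 2 1 0]
  -> pairs=7 depth=3 groups=3 -> no
String 6 '{{}}{{{}}{}}': depth seq [1 2 1 0 1 2 3 2 1 2 1 0]
  -> pairs=6 depth=3 groups=2 -> no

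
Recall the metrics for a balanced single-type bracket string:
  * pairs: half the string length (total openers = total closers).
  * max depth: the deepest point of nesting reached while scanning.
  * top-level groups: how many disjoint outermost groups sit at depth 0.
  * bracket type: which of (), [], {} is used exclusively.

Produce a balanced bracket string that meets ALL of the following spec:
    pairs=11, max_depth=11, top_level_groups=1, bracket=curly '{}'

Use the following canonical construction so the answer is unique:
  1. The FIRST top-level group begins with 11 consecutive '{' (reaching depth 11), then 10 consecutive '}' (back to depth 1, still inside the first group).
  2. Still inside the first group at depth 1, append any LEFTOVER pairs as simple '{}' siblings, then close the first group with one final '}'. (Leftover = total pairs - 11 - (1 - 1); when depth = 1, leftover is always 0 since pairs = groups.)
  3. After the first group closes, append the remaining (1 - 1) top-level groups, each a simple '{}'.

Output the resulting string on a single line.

Answer: {{{{{{{{{{{}}}}}}}}}}}

Derivation:
Spec: pairs=11 depth=11 groups=1
Leftover pairs = 11 - 11 - (1-1) = 0
First group: deep chain of depth 11 + 0 sibling pairs
Remaining 0 groups: simple '{}' each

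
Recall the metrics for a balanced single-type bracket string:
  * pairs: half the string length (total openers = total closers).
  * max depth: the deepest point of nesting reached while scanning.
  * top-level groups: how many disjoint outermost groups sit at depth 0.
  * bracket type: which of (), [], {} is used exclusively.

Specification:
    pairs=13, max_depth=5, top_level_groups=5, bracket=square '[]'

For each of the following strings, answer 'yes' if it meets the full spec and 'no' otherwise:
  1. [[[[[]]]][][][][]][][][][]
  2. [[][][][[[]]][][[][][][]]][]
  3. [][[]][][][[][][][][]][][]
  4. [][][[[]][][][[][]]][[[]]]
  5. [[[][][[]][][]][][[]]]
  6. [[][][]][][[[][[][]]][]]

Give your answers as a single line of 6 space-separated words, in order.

Answer: yes no no no no no

Derivation:
String 1 '[[[[[]]]][][][][]][][][][]': depth seq [1 2 3 4 5 4 3 2 1 2 1 2 1 2 1 2 1 0 1 0 1 0 1 0 1 0]
  -> pairs=13 depth=5 groups=5 -> yes
String 2 '[[][][][[[]]][][[][][][]]][]': depth seq [1 2 1 2 1 2 1 2 3 4 3 2 1 2 1 2 3 2 3 2 3 2 3 2 1 0 1 0]
  -> pairs=14 depth=4 groups=2 -> no
String 3 '[][[]][][][[][][][][]][][]': depth seq [1 0 1 2 1 0 1 0 1 0 1 2 1 2 1 2 1 2 1 2 1 0 1 0 1 0]
  -> pairs=13 depth=2 groups=7 -> no
String 4 '[][][[[]][][][[][]]][[[]]]': depth seq [1 0 1 0 1 2 3 2 1 2 1 2 1 2 3 2 3 2 1 0 1 2 3 2 1 0]
  -> pairs=13 depth=3 groups=4 -> no
String 5 '[[[][][[]][][]][][[]]]': depth seq [1 2 3 2 3 2 3 4 3 2 3 2 3 2 1 2 1 2 3 2 1 0]
  -> pairs=11 depth=4 groups=1 -> no
String 6 '[[][][]][][[[][[][]]][]]': depth seq [1 2 1 2 1 2 1 0 1 0 1 2 3 2 3 4 3 4 3 2 1 2 1 0]
  -> pairs=12 depth=4 groups=3 -> no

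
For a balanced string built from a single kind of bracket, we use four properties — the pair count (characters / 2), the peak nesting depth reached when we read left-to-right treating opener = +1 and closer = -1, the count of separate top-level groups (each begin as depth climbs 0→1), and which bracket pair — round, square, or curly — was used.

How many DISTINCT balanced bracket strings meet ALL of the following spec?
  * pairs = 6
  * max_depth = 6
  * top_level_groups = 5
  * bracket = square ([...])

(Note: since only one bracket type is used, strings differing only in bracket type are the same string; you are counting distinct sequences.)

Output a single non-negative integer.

Answer: 0

Derivation:
Spec: pairs=6 depth=6 groups=5
Count(depth <= 6) = 5
Count(depth <= 5) = 5
Count(depth == 6) = 5 - 5 = 0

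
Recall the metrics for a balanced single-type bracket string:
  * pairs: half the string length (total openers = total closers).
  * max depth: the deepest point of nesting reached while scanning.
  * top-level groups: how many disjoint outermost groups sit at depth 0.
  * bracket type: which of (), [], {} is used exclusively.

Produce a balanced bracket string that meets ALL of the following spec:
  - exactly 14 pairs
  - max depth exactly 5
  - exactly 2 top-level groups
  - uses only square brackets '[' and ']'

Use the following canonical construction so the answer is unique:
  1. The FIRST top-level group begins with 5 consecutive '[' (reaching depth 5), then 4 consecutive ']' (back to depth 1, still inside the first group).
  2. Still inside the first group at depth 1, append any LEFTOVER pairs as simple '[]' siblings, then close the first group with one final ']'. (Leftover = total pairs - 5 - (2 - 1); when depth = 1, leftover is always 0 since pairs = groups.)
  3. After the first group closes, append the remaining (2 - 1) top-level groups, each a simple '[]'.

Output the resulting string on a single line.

Spec: pairs=14 depth=5 groups=2
Leftover pairs = 14 - 5 - (2-1) = 8
First group: deep chain of depth 5 + 8 sibling pairs
Remaining 1 groups: simple '[]' each

Answer: [[[[[]]]][][][][][][][][]][]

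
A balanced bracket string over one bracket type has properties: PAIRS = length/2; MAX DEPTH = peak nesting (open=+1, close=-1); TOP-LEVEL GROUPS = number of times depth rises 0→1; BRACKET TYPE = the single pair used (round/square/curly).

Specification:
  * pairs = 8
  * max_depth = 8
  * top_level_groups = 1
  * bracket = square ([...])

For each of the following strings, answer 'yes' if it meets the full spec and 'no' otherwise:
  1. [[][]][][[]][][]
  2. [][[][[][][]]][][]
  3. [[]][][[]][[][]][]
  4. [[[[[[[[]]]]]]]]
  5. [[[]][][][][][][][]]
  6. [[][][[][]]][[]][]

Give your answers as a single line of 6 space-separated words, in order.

Answer: no no no yes no no

Derivation:
String 1 '[[][]][][[]][][]': depth seq [1 2 1 2 1 0 1 0 1 2 1 0 1 0 1 0]
  -> pairs=8 depth=2 groups=5 -> no
String 2 '[][[][[][][]]][][]': depth seq [1 0 1 2 1 2 3 2 3 2 3 2 1 0 1 0 1 0]
  -> pairs=9 depth=3 groups=4 -> no
String 3 '[[]][][[]][[][]][]': depth seq [1 2 1 0 1 0 1 2 1 0 1 2 1 2 1 0 1 0]
  -> pairs=9 depth=2 groups=5 -> no
String 4 '[[[[[[[[]]]]]]]]': depth seq [1 2 3 4 5 6 7 8 7 6 5 4 3 2 1 0]
  -> pairs=8 depth=8 groups=1 -> yes
String 5 '[[[]][][][][][][][]]': depth seq [1 2 3 2 1 2 1 2 1 2 1 2 1 2 1 2 1 2 1 0]
  -> pairs=10 depth=3 groups=1 -> no
String 6 '[[][][[][]]][[]][]': depth seq [1 2 1 2 1 2 3 2 3 2 1 0 1 2 1 0 1 0]
  -> pairs=9 depth=3 groups=3 -> no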